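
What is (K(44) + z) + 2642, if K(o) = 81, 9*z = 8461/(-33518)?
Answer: 821417165/301662 ≈ 2723.0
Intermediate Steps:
z = -8461/301662 (z = (8461/(-33518))/9 = (8461*(-1/33518))/9 = (⅑)*(-8461/33518) = -8461/301662 ≈ -0.028048)
(K(44) + z) + 2642 = (81 - 8461/301662) + 2642 = 24426161/301662 + 2642 = 821417165/301662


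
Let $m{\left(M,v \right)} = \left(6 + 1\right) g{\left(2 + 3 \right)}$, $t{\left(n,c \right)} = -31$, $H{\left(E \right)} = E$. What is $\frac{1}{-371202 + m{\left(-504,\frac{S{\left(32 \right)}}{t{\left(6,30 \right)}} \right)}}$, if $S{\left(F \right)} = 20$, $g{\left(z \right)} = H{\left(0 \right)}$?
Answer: $- \frac{1}{371202} \approx -2.694 \cdot 10^{-6}$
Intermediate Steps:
$g{\left(z \right)} = 0$
$m{\left(M,v \right)} = 0$ ($m{\left(M,v \right)} = \left(6 + 1\right) 0 = 7 \cdot 0 = 0$)
$\frac{1}{-371202 + m{\left(-504,\frac{S{\left(32 \right)}}{t{\left(6,30 \right)}} \right)}} = \frac{1}{-371202 + 0} = \frac{1}{-371202} = - \frac{1}{371202}$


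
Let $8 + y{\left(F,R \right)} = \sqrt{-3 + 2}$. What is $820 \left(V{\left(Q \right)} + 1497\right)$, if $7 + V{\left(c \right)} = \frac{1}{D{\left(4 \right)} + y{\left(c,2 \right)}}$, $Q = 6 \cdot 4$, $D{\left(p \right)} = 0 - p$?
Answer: $\frac{35430232}{29} - \frac{164 i}{29} \approx 1.2217 \cdot 10^{6} - 5.6552 i$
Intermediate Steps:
$D{\left(p \right)} = - p$
$y{\left(F,R \right)} = -8 + i$ ($y{\left(F,R \right)} = -8 + \sqrt{-3 + 2} = -8 + \sqrt{-1} = -8 + i$)
$Q = 24$
$V{\left(c \right)} = -7 + \frac{-12 - i}{145}$ ($V{\left(c \right)} = -7 + \frac{1}{\left(-1\right) 4 - \left(8 - i\right)} = -7 + \frac{1}{-4 - \left(8 - i\right)} = -7 + \frac{1}{-12 + i} = -7 + \frac{-12 - i}{145}$)
$820 \left(V{\left(Q \right)} + 1497\right) = 820 \left(\left(- \frac{1027}{145} - \frac{i}{145}\right) + 1497\right) = 820 \left(\frac{216038}{145} - \frac{i}{145}\right) = \frac{35430232}{29} - \frac{164 i}{29}$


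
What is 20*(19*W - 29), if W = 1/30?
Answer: -1702/3 ≈ -567.33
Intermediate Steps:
W = 1/30 ≈ 0.033333
20*(19*W - 29) = 20*(19*(1/30) - 29) = 20*(19/30 - 29) = 20*(-851/30) = -1702/3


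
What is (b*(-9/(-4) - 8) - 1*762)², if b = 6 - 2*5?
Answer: 546121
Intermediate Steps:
b = -4 (b = 6 - 10 = -4)
(b*(-9/(-4) - 8) - 1*762)² = (-4*(-9/(-4) - 8) - 1*762)² = (-4*(-9*(-¼) - 8) - 762)² = (-4*(9/4 - 8) - 762)² = (-4*(-23/4) - 762)² = (23 - 762)² = (-739)² = 546121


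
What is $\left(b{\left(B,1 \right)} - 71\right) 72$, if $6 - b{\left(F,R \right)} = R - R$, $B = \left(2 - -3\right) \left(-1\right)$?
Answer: $-4680$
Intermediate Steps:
$B = -5$ ($B = \left(2 + 3\right) \left(-1\right) = 5 \left(-1\right) = -5$)
$b{\left(F,R \right)} = 6$ ($b{\left(F,R \right)} = 6 - \left(R - R\right) = 6 - 0 = 6 + 0 = 6$)
$\left(b{\left(B,1 \right)} - 71\right) 72 = \left(6 - 71\right) 72 = \left(-65\right) 72 = -4680$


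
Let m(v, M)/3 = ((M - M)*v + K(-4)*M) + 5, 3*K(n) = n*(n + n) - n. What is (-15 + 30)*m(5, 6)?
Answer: 3465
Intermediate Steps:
K(n) = -n/3 + 2*n²/3 (K(n) = (n*(n + n) - n)/3 = (n*(2*n) - n)/3 = (2*n² - n)/3 = (-n + 2*n²)/3 = -n/3 + 2*n²/3)
m(v, M) = 15 + 36*M (m(v, M) = 3*(((M - M)*v + ((⅓)*(-4)*(-1 + 2*(-4)))*M) + 5) = 3*((0*v + ((⅓)*(-4)*(-1 - 8))*M) + 5) = 3*((0 + ((⅓)*(-4)*(-9))*M) + 5) = 3*((0 + 12*M) + 5) = 3*(12*M + 5) = 3*(5 + 12*M) = 15 + 36*M)
(-15 + 30)*m(5, 6) = (-15 + 30)*(15 + 36*6) = 15*(15 + 216) = 15*231 = 3465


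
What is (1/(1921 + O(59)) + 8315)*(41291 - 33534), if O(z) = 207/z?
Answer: 7323655575093/113546 ≈ 6.4499e+7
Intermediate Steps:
(1/(1921 + O(59)) + 8315)*(41291 - 33534) = (1/(1921 + 207/59) + 8315)*(41291 - 33534) = (1/(1921 + 207*(1/59)) + 8315)*7757 = (1/(1921 + 207/59) + 8315)*7757 = (1/(113546/59) + 8315)*7757 = (59/113546 + 8315)*7757 = (944135049/113546)*7757 = 7323655575093/113546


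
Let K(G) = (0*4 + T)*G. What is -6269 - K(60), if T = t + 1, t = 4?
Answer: -6569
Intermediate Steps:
T = 5 (T = 4 + 1 = 5)
K(G) = 5*G (K(G) = (0*4 + 5)*G = (0 + 5)*G = 5*G)
-6269 - K(60) = -6269 - 5*60 = -6269 - 1*300 = -6269 - 300 = -6569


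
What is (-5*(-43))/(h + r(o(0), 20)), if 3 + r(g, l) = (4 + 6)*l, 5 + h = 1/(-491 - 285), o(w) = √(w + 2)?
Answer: 166840/148991 ≈ 1.1198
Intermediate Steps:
o(w) = √(2 + w)
h = -3881/776 (h = -5 + 1/(-491 - 285) = -5 + 1/(-776) = -5 - 1/776 = -3881/776 ≈ -5.0013)
r(g, l) = -3 + 10*l (r(g, l) = -3 + (4 + 6)*l = -3 + 10*l)
(-5*(-43))/(h + r(o(0), 20)) = (-5*(-43))/(-3881/776 + (-3 + 10*20)) = 215/(-3881/776 + (-3 + 200)) = 215/(-3881/776 + 197) = 215/(148991/776) = 215*(776/148991) = 166840/148991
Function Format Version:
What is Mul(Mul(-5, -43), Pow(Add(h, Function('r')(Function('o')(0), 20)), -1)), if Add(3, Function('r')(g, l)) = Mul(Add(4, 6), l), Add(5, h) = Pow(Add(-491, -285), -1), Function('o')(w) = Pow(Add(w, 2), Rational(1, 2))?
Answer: Rational(166840, 148991) ≈ 1.1198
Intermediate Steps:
Function('o')(w) = Pow(Add(2, w), Rational(1, 2))
h = Rational(-3881, 776) (h = Add(-5, Pow(Add(-491, -285), -1)) = Add(-5, Pow(-776, -1)) = Add(-5, Rational(-1, 776)) = Rational(-3881, 776) ≈ -5.0013)
Function('r')(g, l) = Add(-3, Mul(10, l)) (Function('r')(g, l) = Add(-3, Mul(Add(4, 6), l)) = Add(-3, Mul(10, l)))
Mul(Mul(-5, -43), Pow(Add(h, Function('r')(Function('o')(0), 20)), -1)) = Mul(Mul(-5, -43), Pow(Add(Rational(-3881, 776), Add(-3, Mul(10, 20))), -1)) = Mul(215, Pow(Add(Rational(-3881, 776), Add(-3, 200)), -1)) = Mul(215, Pow(Add(Rational(-3881, 776), 197), -1)) = Mul(215, Pow(Rational(148991, 776), -1)) = Mul(215, Rational(776, 148991)) = Rational(166840, 148991)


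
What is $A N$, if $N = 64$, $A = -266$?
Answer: $-17024$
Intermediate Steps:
$A N = \left(-266\right) 64 = -17024$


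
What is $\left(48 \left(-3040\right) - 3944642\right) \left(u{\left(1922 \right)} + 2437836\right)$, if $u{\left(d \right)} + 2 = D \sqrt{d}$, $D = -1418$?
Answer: $-9972111122708 + 179812924396 \sqrt{2} \approx -9.7178 \cdot 10^{12}$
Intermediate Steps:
$u{\left(d \right)} = -2 - 1418 \sqrt{d}$
$\left(48 \left(-3040\right) - 3944642\right) \left(u{\left(1922 \right)} + 2437836\right) = \left(48 \left(-3040\right) - 3944642\right) \left(\left(-2 - 1418 \sqrt{1922}\right) + 2437836\right) = \left(-145920 - 3944642\right) \left(\left(-2 - 1418 \cdot 31 \sqrt{2}\right) + 2437836\right) = - 4090562 \left(\left(-2 - 43958 \sqrt{2}\right) + 2437836\right) = - 4090562 \left(2437834 - 43958 \sqrt{2}\right) = -9972111122708 + 179812924396 \sqrt{2}$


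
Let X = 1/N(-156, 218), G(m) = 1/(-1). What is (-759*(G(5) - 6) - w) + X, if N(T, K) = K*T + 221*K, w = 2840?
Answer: 35042411/14170 ≈ 2473.0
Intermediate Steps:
G(m) = -1
N(T, K) = 221*K + K*T
X = 1/14170 (X = 1/(218*(221 - 156)) = 1/(218*65) = 1/14170 ≈ 7.0572e-5)
(-759*(G(5) - 6) - w) + X = (-759*(-1 - 6) - 1*2840) + 1/14170 = (-759*(-7) - 2840) + 1/14170 = (5313 - 2840) + 1/14170 = 2473 + 1/14170 = 35042411/14170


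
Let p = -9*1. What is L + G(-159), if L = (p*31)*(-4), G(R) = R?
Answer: 957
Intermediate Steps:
p = -9
L = 1116 (L = -9*31*(-4) = -279*(-4) = 1116)
L + G(-159) = 1116 - 159 = 957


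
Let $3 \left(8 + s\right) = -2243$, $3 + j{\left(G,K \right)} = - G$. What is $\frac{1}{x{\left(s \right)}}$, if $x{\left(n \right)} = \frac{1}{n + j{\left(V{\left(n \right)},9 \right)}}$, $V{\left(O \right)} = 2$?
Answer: $- \frac{2282}{3} \approx -760.67$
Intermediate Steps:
$j{\left(G,K \right)} = -3 - G$
$s = - \frac{2267}{3}$ ($s = -8 + \frac{1}{3} \left(-2243\right) = -8 - \frac{2243}{3} = - \frac{2267}{3} \approx -755.67$)
$x{\left(n \right)} = \frac{1}{-5 + n}$ ($x{\left(n \right)} = \frac{1}{n - 5} = \frac{1}{-5 + n}$)
$\frac{1}{x{\left(s \right)}} = \frac{1}{\frac{1}{-5 - \frac{2267}{3}}} = \frac{1}{\frac{1}{- \frac{2282}{3}}} = \frac{1}{- \frac{3}{2282}} = - \frac{2282}{3}$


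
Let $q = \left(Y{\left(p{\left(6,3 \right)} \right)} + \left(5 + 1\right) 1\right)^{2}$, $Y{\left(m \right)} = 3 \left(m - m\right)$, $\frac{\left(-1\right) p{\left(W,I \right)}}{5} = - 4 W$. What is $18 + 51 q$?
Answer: $1854$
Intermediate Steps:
$p{\left(W,I \right)} = 20 W$ ($p{\left(W,I \right)} = - 5 \left(- 4 W\right) = 20 W$)
$Y{\left(m \right)} = 0$ ($Y{\left(m \right)} = 3 \cdot 0 = 0$)
$q = 36$ ($q = \left(0 + \left(5 + 1\right) 1\right)^{2} = \left(0 + 6 \cdot 1\right)^{2} = \left(0 + 6\right)^{2} = 6^{2} = 36$)
$18 + 51 q = 18 + 51 \cdot 36 = 18 + 1836 = 1854$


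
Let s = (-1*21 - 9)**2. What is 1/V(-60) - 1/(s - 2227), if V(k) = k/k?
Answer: 1328/1327 ≈ 1.0008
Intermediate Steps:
s = 900 (s = (-21 - 9)**2 = (-30)**2 = 900)
V(k) = 1
1/V(-60) - 1/(s - 2227) = 1/1 - 1/(900 - 2227) = 1 - 1/(-1327) = 1 - 1*(-1/1327) = 1 + 1/1327 = 1328/1327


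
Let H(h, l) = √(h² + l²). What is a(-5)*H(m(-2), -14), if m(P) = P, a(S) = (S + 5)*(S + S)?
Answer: 0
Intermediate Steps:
a(S) = 2*S*(5 + S) (a(S) = (5 + S)*(2*S) = 2*S*(5 + S))
a(-5)*H(m(-2), -14) = (2*(-5)*(5 - 5))*√((-2)² + (-14)²) = (2*(-5)*0)*√(4 + 196) = 0*√200 = 0*(10*√2) = 0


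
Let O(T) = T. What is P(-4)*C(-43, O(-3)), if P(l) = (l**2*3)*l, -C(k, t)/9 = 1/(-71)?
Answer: -1728/71 ≈ -24.338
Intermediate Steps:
C(k, t) = 9/71 (C(k, t) = -9/(-71) = -9*(-1/71) = 9/71)
P(l) = 3*l**3 (P(l) = (3*l**2)*l = 3*l**3)
P(-4)*C(-43, O(-3)) = (3*(-4)**3)*(9/71) = (3*(-64))*(9/71) = -192*9/71 = -1728/71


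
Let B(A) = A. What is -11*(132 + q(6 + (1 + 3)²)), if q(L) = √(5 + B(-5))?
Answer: -1452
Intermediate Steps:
q(L) = 0 (q(L) = √(5 - 5) = √0 = 0)
-11*(132 + q(6 + (1 + 3)²)) = -11*(132 + 0) = -11*132 = -1452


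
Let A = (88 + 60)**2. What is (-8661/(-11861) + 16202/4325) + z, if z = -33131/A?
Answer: 3330250511213/1123649462800 ≈ 2.9638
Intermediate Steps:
A = 21904 (A = 148**2 = 21904)
z = -33131/21904 ≈ -1.5126
(-8661/(-11861) + 16202/4325) + z = (-8661/(-11861) + 16202/4325) - 33131/21904 = (-8661*(-1/11861) + 16202*(1/4325)) - 33131/21904 = (8661/11861 + 16202/4325) - 33131/21904 = 229630747/51298825 - 33131/21904 = 3330250511213/1123649462800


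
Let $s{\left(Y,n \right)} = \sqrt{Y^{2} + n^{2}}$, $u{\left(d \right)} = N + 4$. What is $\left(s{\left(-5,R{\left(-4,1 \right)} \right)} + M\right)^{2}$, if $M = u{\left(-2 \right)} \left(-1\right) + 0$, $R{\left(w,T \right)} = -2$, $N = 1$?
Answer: $\left(5 - \sqrt{29}\right)^{2} \approx 0.14835$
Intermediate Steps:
$u{\left(d \right)} = 5$ ($u{\left(d \right)} = 1 + 4 = 5$)
$M = -5$ ($M = 5 \left(-1\right) + 0 = -5 + 0 = -5$)
$\left(s{\left(-5,R{\left(-4,1 \right)} \right)} + M\right)^{2} = \left(\sqrt{\left(-5\right)^{2} + \left(-2\right)^{2}} - 5\right)^{2} = \left(\sqrt{25 + 4} - 5\right)^{2} = \left(\sqrt{29} - 5\right)^{2} = \left(-5 + \sqrt{29}\right)^{2}$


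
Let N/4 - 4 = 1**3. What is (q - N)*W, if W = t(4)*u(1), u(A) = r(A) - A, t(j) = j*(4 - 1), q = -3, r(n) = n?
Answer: 0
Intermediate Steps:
N = 20 (N = 16 + 4*1**3 = 16 + 4*1 = 16 + 4 = 20)
t(j) = 3*j (t(j) = j*3 = 3*j)
u(A) = 0 (u(A) = A - A = 0)
W = 0 (W = (3*4)*0 = 12*0 = 0)
(q - N)*W = (-3 - 1*20)*0 = (-3 - 20)*0 = -23*0 = 0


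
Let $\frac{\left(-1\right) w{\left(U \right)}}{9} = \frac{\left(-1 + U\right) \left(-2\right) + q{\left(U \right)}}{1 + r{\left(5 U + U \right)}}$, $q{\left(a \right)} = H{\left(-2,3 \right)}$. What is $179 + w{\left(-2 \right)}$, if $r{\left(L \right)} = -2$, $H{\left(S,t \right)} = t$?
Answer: $260$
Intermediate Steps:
$q{\left(a \right)} = 3$
$w{\left(U \right)} = 45 - 18 U$ ($w{\left(U \right)} = - 9 \frac{\left(-1 + U\right) \left(-2\right) + 3}{1 - 2} = - 9 \frac{\left(2 - 2 U\right) + 3}{-1} = - 9 \left(5 - 2 U\right) \left(-1\right) = - 9 \left(-5 + 2 U\right) = 45 - 18 U$)
$179 + w{\left(-2 \right)} = 179 + \left(45 - -36\right) = 179 + \left(45 + 36\right) = 179 + 81 = 260$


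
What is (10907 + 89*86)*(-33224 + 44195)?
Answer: 203632731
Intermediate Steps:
(10907 + 89*86)*(-33224 + 44195) = (10907 + 7654)*10971 = 18561*10971 = 203632731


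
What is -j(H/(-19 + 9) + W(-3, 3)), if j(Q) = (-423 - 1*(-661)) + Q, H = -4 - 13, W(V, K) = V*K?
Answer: -2307/10 ≈ -230.70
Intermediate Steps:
W(V, K) = K*V
H = -17
j(Q) = 238 + Q (j(Q) = (-423 + 661) + Q = 238 + Q)
-j(H/(-19 + 9) + W(-3, 3)) = -(238 + (-17/(-19 + 9) + 3*(-3))) = -(238 + (-17/(-10) - 9)) = -(238 + (-⅒*(-17) - 9)) = -(238 + (17/10 - 9)) = -(238 - 73/10) = -1*2307/10 = -2307/10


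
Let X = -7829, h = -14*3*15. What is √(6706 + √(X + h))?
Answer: √(6706 + I*√8459) ≈ 81.892 + 0.5615*I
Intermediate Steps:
h = -630 (h = -42*15 = -630)
√(6706 + √(X + h)) = √(6706 + √(-7829 - 630)) = √(6706 + √(-8459)) = √(6706 + I*√8459)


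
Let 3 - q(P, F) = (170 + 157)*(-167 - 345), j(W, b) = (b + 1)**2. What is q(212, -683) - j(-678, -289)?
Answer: 84483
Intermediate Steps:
j(W, b) = (1 + b)**2
q(P, F) = 167427 (q(P, F) = 3 - (170 + 157)*(-167 - 345) = 3 - 327*(-512) = 3 - 1*(-167424) = 3 + 167424 = 167427)
q(212, -683) - j(-678, -289) = 167427 - (1 - 289)**2 = 167427 - 1*(-288)**2 = 167427 - 1*82944 = 167427 - 82944 = 84483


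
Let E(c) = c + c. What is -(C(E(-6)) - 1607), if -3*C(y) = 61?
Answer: 4882/3 ≈ 1627.3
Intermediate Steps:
E(c) = 2*c
C(y) = -61/3 (C(y) = -1/3*61 = -61/3)
-(C(E(-6)) - 1607) = -(-61/3 - 1607) = -1*(-4882/3) = 4882/3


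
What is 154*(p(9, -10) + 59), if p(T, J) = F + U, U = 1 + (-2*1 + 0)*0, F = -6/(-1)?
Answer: 10164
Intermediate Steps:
F = 6 (F = -6*(-1) = 6)
U = 1 (U = 1 + (-2 + 0)*0 = 1 - 2*0 = 1 + 0 = 1)
p(T, J) = 7 (p(T, J) = 6 + 1 = 7)
154*(p(9, -10) + 59) = 154*(7 + 59) = 154*66 = 10164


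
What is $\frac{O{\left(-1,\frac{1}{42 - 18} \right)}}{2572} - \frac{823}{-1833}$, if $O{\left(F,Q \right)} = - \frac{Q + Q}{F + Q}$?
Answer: $\frac{24344527}{54216474} \approx 0.44902$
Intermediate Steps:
$O{\left(F,Q \right)} = - \frac{2 Q}{F + Q}$
$\frac{O{\left(-1,\frac{1}{42 - 18} \right)}}{2572} - \frac{823}{-1833} = \frac{\left(-2\right) \frac{1}{42 - 18} \frac{1}{-1 + \frac{1}{42 - 18}}}{2572} - \frac{823}{-1833} = - \frac{2}{24 \left(-1 + \frac{1}{24}\right)} \frac{1}{2572} - - \frac{823}{1833} = \left(-2\right) \frac{1}{24} \frac{1}{-1 + \frac{1}{24}} \cdot \frac{1}{2572} + \frac{823}{1833} = \left(-2\right) \frac{1}{24} \frac{1}{- \frac{23}{24}} \cdot \frac{1}{2572} + \frac{823}{1833} = \left(-2\right) \frac{1}{24} \left(- \frac{24}{23}\right) \frac{1}{2572} + \frac{823}{1833} = \frac{2}{23} \cdot \frac{1}{2572} + \frac{823}{1833} = \frac{1}{29578} + \frac{823}{1833} = \frac{24344527}{54216474}$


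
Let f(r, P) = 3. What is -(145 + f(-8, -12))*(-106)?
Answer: 15688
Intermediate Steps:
-(145 + f(-8, -12))*(-106) = -(145 + 3)*(-106) = -148*(-106) = -1*(-15688) = 15688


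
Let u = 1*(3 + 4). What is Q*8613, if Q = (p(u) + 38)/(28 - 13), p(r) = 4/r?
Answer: 155034/7 ≈ 22148.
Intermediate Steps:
u = 7 (u = 1*7 = 7)
Q = 18/7 (Q = (4/7 + 38)/(28 - 13) = (4*(1/7) + 38)/15 = (4/7 + 38)*(1/15) = (270/7)*(1/15) = 18/7 ≈ 2.5714)
Q*8613 = (18/7)*8613 = 155034/7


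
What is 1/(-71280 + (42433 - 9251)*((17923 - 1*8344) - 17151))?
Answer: -1/251325384 ≈ -3.9789e-9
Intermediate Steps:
1/(-71280 + (42433 - 9251)*((17923 - 1*8344) - 17151)) = 1/(-71280 + 33182*((17923 - 8344) - 17151)) = 1/(-71280 + 33182*(9579 - 17151)) = 1/(-71280 + 33182*(-7572)) = 1/(-71280 - 251254104) = 1/(-251325384) = -1/251325384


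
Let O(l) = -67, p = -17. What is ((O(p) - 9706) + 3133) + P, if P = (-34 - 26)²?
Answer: -3040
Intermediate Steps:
P = 3600 (P = (-60)² = 3600)
((O(p) - 9706) + 3133) + P = ((-67 - 9706) + 3133) + 3600 = (-9773 + 3133) + 3600 = -6640 + 3600 = -3040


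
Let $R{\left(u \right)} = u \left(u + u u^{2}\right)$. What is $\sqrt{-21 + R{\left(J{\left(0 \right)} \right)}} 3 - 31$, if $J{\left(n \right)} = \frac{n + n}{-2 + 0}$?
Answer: $-31 + 3 i \sqrt{21} \approx -31.0 + 13.748 i$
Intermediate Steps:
$J{\left(n \right)} = - n$ ($J{\left(n \right)} = \frac{2 n}{-2} = 2 n \left(- \frac{1}{2}\right) = - n$)
$R{\left(u \right)} = u \left(u + u^{3}\right)$
$\sqrt{-21 + R{\left(J{\left(0 \right)} \right)}} 3 - 31 = \sqrt{-21 + \left(\left(\left(-1\right) 0\right)^{2} + \left(\left(-1\right) 0\right)^{4}\right)} 3 - 31 = \sqrt{-21 + \left(0^{2} + 0^{4}\right)} 3 - 31 = \sqrt{-21 + \left(0 + 0\right)} 3 - 31 = \sqrt{-21 + 0} \cdot 3 - 31 = \sqrt{-21} \cdot 3 - 31 = i \sqrt{21} \cdot 3 - 31 = 3 i \sqrt{21} - 31 = -31 + 3 i \sqrt{21}$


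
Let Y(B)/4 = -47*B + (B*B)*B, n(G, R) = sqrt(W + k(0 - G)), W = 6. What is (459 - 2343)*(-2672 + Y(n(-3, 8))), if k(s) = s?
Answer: 5893152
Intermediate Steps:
n(G, R) = sqrt(6 - G) (n(G, R) = sqrt(6 + (0 - G)) = sqrt(6 - G))
Y(B) = -188*B + 4*B**3 (Y(B) = 4*(-47*B + (B*B)*B) = 4*(-47*B + B**2*B) = 4*(-47*B + B**3) = 4*(B**3 - 47*B) = -188*B + 4*B**3)
(459 - 2343)*(-2672 + Y(n(-3, 8))) = (459 - 2343)*(-2672 + 4*sqrt(6 - 1*(-3))*(-47 + (sqrt(6 - 1*(-3)))**2)) = -1884*(-2672 + 4*sqrt(6 + 3)*(-47 + (sqrt(6 + 3))**2)) = -1884*(-2672 + 4*sqrt(9)*(-47 + (sqrt(9))**2)) = -1884*(-2672 + 4*3*(-47 + 3**2)) = -1884*(-2672 + 4*3*(-47 + 9)) = -1884*(-2672 + 4*3*(-38)) = -1884*(-2672 - 456) = -1884*(-3128) = 5893152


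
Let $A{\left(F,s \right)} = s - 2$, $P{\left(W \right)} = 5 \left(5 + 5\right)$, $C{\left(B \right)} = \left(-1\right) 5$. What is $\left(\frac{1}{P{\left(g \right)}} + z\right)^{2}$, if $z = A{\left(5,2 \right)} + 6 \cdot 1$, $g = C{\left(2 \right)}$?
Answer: $\frac{90601}{2500} \approx 36.24$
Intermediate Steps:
$C{\left(B \right)} = -5$
$g = -5$
$P{\left(W \right)} = 50$ ($P{\left(W \right)} = 5 \cdot 10 = 50$)
$A{\left(F,s \right)} = -2 + s$
$z = 6$ ($z = \left(-2 + 2\right) + 6 \cdot 1 = 0 + 6 = 6$)
$\left(\frac{1}{P{\left(g \right)}} + z\right)^{2} = \left(\frac{1}{50} + 6\right)^{2} = \left(\frac{301}{50}\right)^{2} = \frac{90601}{2500}$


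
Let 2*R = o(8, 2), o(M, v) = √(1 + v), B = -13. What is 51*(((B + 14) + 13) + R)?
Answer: 714 + 51*√3/2 ≈ 758.17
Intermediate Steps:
R = √3/2 (R = √(1 + 2)/2 = √3/2 ≈ 0.86602)
51*(((B + 14) + 13) + R) = 51*(((-13 + 14) + 13) + √3/2) = 51*((1 + 13) + √3/2) = 51*(14 + √3/2) = 714 + 51*√3/2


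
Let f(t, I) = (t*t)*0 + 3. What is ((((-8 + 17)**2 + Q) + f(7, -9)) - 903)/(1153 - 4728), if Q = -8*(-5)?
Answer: 779/3575 ≈ 0.21790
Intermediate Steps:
f(t, I) = 3 (f(t, I) = t**2*0 + 3 = 0 + 3 = 3)
Q = 40
((((-8 + 17)**2 + Q) + f(7, -9)) - 903)/(1153 - 4728) = ((((-8 + 17)**2 + 40) + 3) - 903)/(1153 - 4728) = (((9**2 + 40) + 3) - 903)/(-3575) = (((81 + 40) + 3) - 903)*(-1/3575) = ((121 + 3) - 903)*(-1/3575) = (124 - 903)*(-1/3575) = -779*(-1/3575) = 779/3575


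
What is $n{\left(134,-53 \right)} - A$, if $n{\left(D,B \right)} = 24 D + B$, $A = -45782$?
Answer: $48945$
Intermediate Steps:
$n{\left(D,B \right)} = B + 24 D$
$n{\left(134,-53 \right)} - A = \left(-53 + 24 \cdot 134\right) - -45782 = \left(-53 + 3216\right) + 45782 = 3163 + 45782 = 48945$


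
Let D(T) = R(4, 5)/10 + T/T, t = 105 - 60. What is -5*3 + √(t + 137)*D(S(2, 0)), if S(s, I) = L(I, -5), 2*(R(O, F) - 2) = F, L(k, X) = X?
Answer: -15 + 29*√182/20 ≈ 4.5616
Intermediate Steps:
R(O, F) = 2 + F/2
S(s, I) = -5
t = 45
D(T) = 29/20 (D(T) = (2 + (½)*5)/10 + T/T = (2 + 5/2)*(⅒) + 1 = (9/2)*(⅒) + 1 = 9/20 + 1 = 29/20)
-5*3 + √(t + 137)*D(S(2, 0)) = -5*3 + √(45 + 137)*(29/20) = -15 + √182*(29/20) = -15 + 29*√182/20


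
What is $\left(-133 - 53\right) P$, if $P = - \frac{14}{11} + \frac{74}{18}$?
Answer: $- \frac{17422}{33} \approx -527.94$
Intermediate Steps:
$P = \frac{281}{99}$ ($P = \left(-14\right) \frac{1}{11} + 74 \cdot \frac{1}{18} = - \frac{14}{11} + \frac{37}{9} = \frac{281}{99} \approx 2.8384$)
$\left(-133 - 53\right) P = \left(-133 - 53\right) \frac{281}{99} = \left(-186\right) \frac{281}{99} = - \frac{17422}{33}$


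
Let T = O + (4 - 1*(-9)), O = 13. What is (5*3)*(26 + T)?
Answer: 780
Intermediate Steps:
T = 26 (T = 13 + (4 - 1*(-9)) = 13 + (4 + 9) = 13 + 13 = 26)
(5*3)*(26 + T) = (5*3)*(26 + 26) = 15*52 = 780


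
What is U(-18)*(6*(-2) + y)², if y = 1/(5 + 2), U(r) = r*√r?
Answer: -372006*I*√2/49 ≈ -10737.0*I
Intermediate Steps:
U(r) = r^(3/2)
y = ⅐ (y = 1/7 = ⅐ ≈ 0.14286)
U(-18)*(6*(-2) + y)² = (-18)^(3/2)*(6*(-2) + ⅐)² = (-54*I*√2)*(-12 + ⅐)² = (-54*I*√2)*(-83/7)² = -54*I*√2*(6889/49) = -372006*I*√2/49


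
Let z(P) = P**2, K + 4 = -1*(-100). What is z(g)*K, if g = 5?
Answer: 2400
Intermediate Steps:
K = 96 (K = -4 - 1*(-100) = -4 + 100 = 96)
z(g)*K = 5**2*96 = 25*96 = 2400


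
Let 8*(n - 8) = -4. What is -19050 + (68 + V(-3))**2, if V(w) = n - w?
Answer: -51551/4 ≈ -12888.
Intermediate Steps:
n = 15/2 (n = 8 + (1/8)*(-4) = 8 - 1/2 = 15/2 ≈ 7.5000)
V(w) = 15/2 - w
-19050 + (68 + V(-3))**2 = -19050 + (68 + (15/2 - 1*(-3)))**2 = -19050 + (68 + (15/2 + 3))**2 = -19050 + (68 + 21/2)**2 = -19050 + (157/2)**2 = -19050 + 24649/4 = -51551/4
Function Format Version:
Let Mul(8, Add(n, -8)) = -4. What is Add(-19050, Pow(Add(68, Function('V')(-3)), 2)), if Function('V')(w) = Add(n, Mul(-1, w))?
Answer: Rational(-51551, 4) ≈ -12888.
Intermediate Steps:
n = Rational(15, 2) (n = Add(8, Mul(Rational(1, 8), -4)) = Add(8, Rational(-1, 2)) = Rational(15, 2) ≈ 7.5000)
Function('V')(w) = Add(Rational(15, 2), Mul(-1, w))
Add(-19050, Pow(Add(68, Function('V')(-3)), 2)) = Add(-19050, Pow(Add(68, Add(Rational(15, 2), Mul(-1, -3))), 2)) = Add(-19050, Pow(Add(68, Add(Rational(15, 2), 3)), 2)) = Add(-19050, Pow(Add(68, Rational(21, 2)), 2)) = Add(-19050, Pow(Rational(157, 2), 2)) = Add(-19050, Rational(24649, 4)) = Rational(-51551, 4)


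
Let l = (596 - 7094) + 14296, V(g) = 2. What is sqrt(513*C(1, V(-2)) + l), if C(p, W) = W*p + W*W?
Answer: 2*sqrt(2719) ≈ 104.29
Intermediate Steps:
C(p, W) = W**2 + W*p (C(p, W) = W*p + W**2 = W**2 + W*p)
l = 7798 (l = -6498 + 14296 = 7798)
sqrt(513*C(1, V(-2)) + l) = sqrt(513*(2*(2 + 1)) + 7798) = sqrt(513*(2*3) + 7798) = sqrt(513*6 + 7798) = sqrt(3078 + 7798) = sqrt(10876) = 2*sqrt(2719)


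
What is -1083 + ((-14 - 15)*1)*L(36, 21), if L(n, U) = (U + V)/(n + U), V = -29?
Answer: -61499/57 ≈ -1078.9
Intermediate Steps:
L(n, U) = (-29 + U)/(U + n) (L(n, U) = (U - 29)/(n + U) = (-29 + U)/(U + n))
-1083 + ((-14 - 15)*1)*L(36, 21) = -1083 + ((-14 - 15)*1)*((-29 + 21)/(21 + 36)) = -1083 + (-29*1)*(-8/57) = -1083 - 29*(-8)/57 = -1083 - 29*(-8/57) = -1083 + 232/57 = -61499/57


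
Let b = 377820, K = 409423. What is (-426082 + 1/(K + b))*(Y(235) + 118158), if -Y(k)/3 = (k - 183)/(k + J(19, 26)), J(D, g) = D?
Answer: -5033459634145686900/99979861 ≈ -5.0345e+10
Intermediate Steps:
Y(k) = -3*(-183 + k)/(19 + k) (Y(k) = -3*(k - 183)/(k + 19) = -3*(-183 + k)/(19 + k))
(-426082 + 1/(K + b))*(Y(235) + 118158) = (-426082 + 1/(409423 + 377820))*(3*(183 - 1*235)/(19 + 235) + 118158) = (-426082 + 1/787243)*(3*(183 - 235)/254 + 118158) = (-426082 + 1/787243)*(3*(1/254)*(-52) + 118158) = -335430071925*(-78/127 + 118158)/787243 = -335430071925/787243*15005988/127 = -5033459634145686900/99979861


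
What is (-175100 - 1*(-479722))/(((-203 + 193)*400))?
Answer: -152311/2000 ≈ -76.156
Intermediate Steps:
(-175100 - 1*(-479722))/(((-203 + 193)*400)) = (-175100 + 479722)/((-10*400)) = 304622/(-4000) = 304622*(-1/4000) = -152311/2000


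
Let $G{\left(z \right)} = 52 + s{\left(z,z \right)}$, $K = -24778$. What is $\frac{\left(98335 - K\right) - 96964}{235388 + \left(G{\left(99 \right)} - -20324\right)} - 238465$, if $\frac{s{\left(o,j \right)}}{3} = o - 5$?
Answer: $- \frac{61057983241}{256046} \approx -2.3847 \cdot 10^{5}$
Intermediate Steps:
$s{\left(o,j \right)} = -15 + 3 o$ ($s{\left(o,j \right)} = 3 \left(o - 5\right) = 3 \left(-5 + o\right) = -15 + 3 o$)
$G{\left(z \right)} = 37 + 3 z$ ($G{\left(z \right)} = 52 + \left(-15 + 3 z\right) = 37 + 3 z$)
$\frac{\left(98335 - K\right) - 96964}{235388 + \left(G{\left(99 \right)} - -20324\right)} - 238465 = \frac{\left(98335 - -24778\right) - 96964}{235388 + \left(\left(37 + 3 \cdot 99\right) - -20324\right)} - 238465 = \frac{\left(98335 + 24778\right) - 96964}{235388 + \left(\left(37 + 297\right) + 20324\right)} - 238465 = \frac{123113 - 96964}{235388 + \left(334 + 20324\right)} - 238465 = \frac{26149}{235388 + 20658} - 238465 = \frac{26149}{256046} - 238465 = - \frac{61057983241}{256046}$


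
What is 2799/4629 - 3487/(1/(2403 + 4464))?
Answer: -36947487414/1543 ≈ -2.3945e+7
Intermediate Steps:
2799/4629 - 3487/(1/(2403 + 4464)) = 2799*(1/4629) - 3487/(1/6867) = 933/1543 - 3487/1/6867 = 933/1543 - 3487*6867 = 933/1543 - 23945229 = -36947487414/1543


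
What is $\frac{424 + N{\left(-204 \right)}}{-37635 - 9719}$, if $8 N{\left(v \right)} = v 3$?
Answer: $- \frac{695}{94708} \approx -0.0073383$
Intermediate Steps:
$N{\left(v \right)} = \frac{3 v}{8}$ ($N{\left(v \right)} = \frac{v 3}{8} = \frac{3 v}{8}$)
$\frac{424 + N{\left(-204 \right)}}{-37635 - 9719} = \frac{424 + \frac{3}{8} \left(-204\right)}{-37635 - 9719} = \frac{424 - \frac{153}{2}}{-47354} = \frac{695}{2} \left(- \frac{1}{47354}\right) = - \frac{695}{94708}$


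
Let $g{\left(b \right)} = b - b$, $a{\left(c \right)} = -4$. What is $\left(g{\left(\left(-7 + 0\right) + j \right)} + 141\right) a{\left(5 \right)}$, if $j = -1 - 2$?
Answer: $-564$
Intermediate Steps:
$j = -3$
$g{\left(b \right)} = 0$
$\left(g{\left(\left(-7 + 0\right) + j \right)} + 141\right) a{\left(5 \right)} = \left(0 + 141\right) \left(-4\right) = 141 \left(-4\right) = -564$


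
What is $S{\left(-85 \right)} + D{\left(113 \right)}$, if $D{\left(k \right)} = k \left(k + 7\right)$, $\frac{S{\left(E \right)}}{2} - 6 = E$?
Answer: $13402$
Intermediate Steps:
$S{\left(E \right)} = 12 + 2 E$
$D{\left(k \right)} = k \left(7 + k\right)$
$S{\left(-85 \right)} + D{\left(113 \right)} = \left(12 + 2 \left(-85\right)\right) + 113 \left(7 + 113\right) = \left(12 - 170\right) + 113 \cdot 120 = -158 + 13560 = 13402$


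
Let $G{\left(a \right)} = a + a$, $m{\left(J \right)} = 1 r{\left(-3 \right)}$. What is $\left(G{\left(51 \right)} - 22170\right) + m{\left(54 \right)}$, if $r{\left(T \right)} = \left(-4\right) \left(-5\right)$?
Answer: $-22048$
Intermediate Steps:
$r{\left(T \right)} = 20$
$m{\left(J \right)} = 20$ ($m{\left(J \right)} = 1 \cdot 20 = 20$)
$G{\left(a \right)} = 2 a$
$\left(G{\left(51 \right)} - 22170\right) + m{\left(54 \right)} = \left(2 \cdot 51 - 22170\right) + 20 = \left(102 - 22170\right) + 20 = -22068 + 20 = -22048$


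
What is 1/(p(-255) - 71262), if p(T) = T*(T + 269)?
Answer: -1/74832 ≈ -1.3363e-5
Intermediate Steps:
p(T) = T*(269 + T)
1/(p(-255) - 71262) = 1/(-255*(269 - 255) - 71262) = 1/(-255*14 - 71262) = 1/(-3570 - 71262) = 1/(-74832) = -1/74832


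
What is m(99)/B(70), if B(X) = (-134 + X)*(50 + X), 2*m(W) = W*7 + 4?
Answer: -697/15360 ≈ -0.045378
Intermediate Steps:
m(W) = 2 + 7*W/2 (m(W) = (W*7 + 4)/2 = (7*W + 4)/2 = (4 + 7*W)/2 = 2 + 7*W/2)
m(99)/B(70) = (2 + (7/2)*99)/(-6700 + 70² - 84*70) = (2 + 693/2)/(-6700 + 4900 - 5880) = (697/2)/(-7680) = (697/2)*(-1/7680) = -697/15360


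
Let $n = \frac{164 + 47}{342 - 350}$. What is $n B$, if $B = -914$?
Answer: $\frac{96427}{4} \approx 24107.0$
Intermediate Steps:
$n = - \frac{211}{8}$ ($n = \frac{211}{-8} = 211 \left(- \frac{1}{8}\right) = - \frac{211}{8} \approx -26.375$)
$n B = \left(- \frac{211}{8}\right) \left(-914\right) = \frac{96427}{4}$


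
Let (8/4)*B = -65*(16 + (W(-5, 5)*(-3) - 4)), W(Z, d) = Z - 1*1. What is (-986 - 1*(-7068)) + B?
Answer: 5107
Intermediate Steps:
W(Z, d) = -1 + Z (W(Z, d) = Z - 1 = -1 + Z)
B = -975 (B = (-65*(16 + ((-1 - 5)*(-3) - 4)))/2 = (-65*(16 + (-6*(-3) - 4)))/2 = (-65*(16 + (18 - 4)))/2 = (-65*(16 + 14))/2 = (-65*30)/2 = (1/2)*(-1950) = -975)
(-986 - 1*(-7068)) + B = (-986 - 1*(-7068)) - 975 = (-986 + 7068) - 975 = 6082 - 975 = 5107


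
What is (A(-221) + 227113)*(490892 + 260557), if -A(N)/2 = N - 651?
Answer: 171974363793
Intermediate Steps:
A(N) = 1302 - 2*N (A(N) = -2*(N - 651) = -2*(-651 + N) = 1302 - 2*N)
(A(-221) + 227113)*(490892 + 260557) = ((1302 - 2*(-221)) + 227113)*(490892 + 260557) = ((1302 + 442) + 227113)*751449 = (1744 + 227113)*751449 = 228857*751449 = 171974363793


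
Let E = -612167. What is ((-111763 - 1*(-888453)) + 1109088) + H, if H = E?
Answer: 1273611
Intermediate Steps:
H = -612167
((-111763 - 1*(-888453)) + 1109088) + H = ((-111763 - 1*(-888453)) + 1109088) - 612167 = ((-111763 + 888453) + 1109088) - 612167 = (776690 + 1109088) - 612167 = 1885778 - 612167 = 1273611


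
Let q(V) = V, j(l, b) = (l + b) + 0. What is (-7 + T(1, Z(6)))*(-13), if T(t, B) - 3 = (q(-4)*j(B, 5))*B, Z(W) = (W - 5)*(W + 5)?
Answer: 9204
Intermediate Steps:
j(l, b) = b + l (j(l, b) = (b + l) + 0 = b + l)
Z(W) = (-5 + W)*(5 + W)
T(t, B) = 3 + B*(-20 - 4*B) (T(t, B) = 3 + (-4*(5 + B))*B = 3 + (-20 - 4*B)*B = 3 + B*(-20 - 4*B))
(-7 + T(1, Z(6)))*(-13) = (-7 + (3 - 4*(-25 + 6**2)*(5 + (-25 + 6**2))))*(-13) = (-7 + (3 - 4*(-25 + 36)*(5 + (-25 + 36))))*(-13) = (-7 + (3 - 4*11*(5 + 11)))*(-13) = (-7 + (3 - 4*11*16))*(-13) = (-7 + (3 - 704))*(-13) = (-7 - 701)*(-13) = -708*(-13) = 9204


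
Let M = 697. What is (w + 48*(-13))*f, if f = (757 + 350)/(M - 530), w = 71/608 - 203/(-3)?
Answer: -374364891/101536 ≈ -3687.0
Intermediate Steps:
w = 123637/1824 (w = 71*(1/608) - 203*(-⅓) = 71/608 + 203/3 = 123637/1824 ≈ 67.783)
f = 1107/167 (f = (757 + 350)/(697 - 530) = 1107/167 ≈ 6.6287)
(w + 48*(-13))*f = (123637/1824 + 48*(-13))*(1107/167) = (123637/1824 - 624)*(1107/167) = -1014539/1824*1107/167 = -374364891/101536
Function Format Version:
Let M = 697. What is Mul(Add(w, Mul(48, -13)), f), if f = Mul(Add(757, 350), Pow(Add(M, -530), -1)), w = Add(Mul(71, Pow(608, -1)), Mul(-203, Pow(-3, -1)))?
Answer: Rational(-374364891, 101536) ≈ -3687.0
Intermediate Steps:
w = Rational(123637, 1824) (w = Add(Mul(71, Rational(1, 608)), Mul(-203, Rational(-1, 3))) = Add(Rational(71, 608), Rational(203, 3)) = Rational(123637, 1824) ≈ 67.783)
f = Rational(1107, 167) (f = Mul(Add(757, 350), Pow(Add(697, -530), -1)) = Mul(1107, Pow(167, -1)) = Mul(1107, Rational(1, 167)) = Rational(1107, 167) ≈ 6.6287)
Mul(Add(w, Mul(48, -13)), f) = Mul(Add(Rational(123637, 1824), Mul(48, -13)), Rational(1107, 167)) = Mul(Add(Rational(123637, 1824), -624), Rational(1107, 167)) = Mul(Rational(-1014539, 1824), Rational(1107, 167)) = Rational(-374364891, 101536)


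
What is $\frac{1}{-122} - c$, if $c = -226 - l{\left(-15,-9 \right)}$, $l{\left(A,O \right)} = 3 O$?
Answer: $\frac{24277}{122} \approx 198.99$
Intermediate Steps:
$c = -199$ ($c = -226 - 3 \left(-9\right) = -226 - -27 = -226 + 27 = -199$)
$\frac{1}{-122} - c = \frac{1}{-122} - -199 = - \frac{1}{122} + 199 = \frac{24277}{122}$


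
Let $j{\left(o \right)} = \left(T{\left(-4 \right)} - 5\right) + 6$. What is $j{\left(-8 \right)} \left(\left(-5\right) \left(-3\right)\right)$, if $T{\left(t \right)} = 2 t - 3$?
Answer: $-150$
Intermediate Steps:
$T{\left(t \right)} = -3 + 2 t$
$j{\left(o \right)} = -10$ ($j{\left(o \right)} = \left(\left(-3 + 2 \left(-4\right)\right) - 5\right) + 6 = \left(\left(-3 - 8\right) - 5\right) + 6 = \left(-11 - 5\right) + 6 = -16 + 6 = -10$)
$j{\left(-8 \right)} \left(\left(-5\right) \left(-3\right)\right) = - 10 \left(\left(-5\right) \left(-3\right)\right) = \left(-10\right) 15 = -150$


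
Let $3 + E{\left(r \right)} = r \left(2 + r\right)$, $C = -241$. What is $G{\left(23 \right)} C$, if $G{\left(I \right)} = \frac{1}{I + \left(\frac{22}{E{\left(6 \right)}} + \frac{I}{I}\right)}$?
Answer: $- \frac{10845}{1102} \approx -9.8412$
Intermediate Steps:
$E{\left(r \right)} = -3 + r \left(2 + r\right)$
$G{\left(I \right)} = \frac{1}{\frac{67}{45} + I}$ ($G{\left(I \right)} = \frac{1}{I + \left(\frac{22}{-3 + 6^{2} + 2 \cdot 6} + \frac{I}{I}\right)} = \frac{1}{I + \left(\frac{22}{-3 + 36 + 12} + 1\right)} = \frac{1}{I + \left(\frac{22}{45} + 1\right)} = \frac{1}{I + \frac{67}{45}} = \frac{1}{\frac{67}{45} + I}$)
$G{\left(23 \right)} C = \frac{45}{67 + 45 \cdot 23} \left(-241\right) = \frac{45}{67 + 1035} \left(-241\right) = \frac{45}{1102} \left(-241\right) = - \frac{10845}{1102}$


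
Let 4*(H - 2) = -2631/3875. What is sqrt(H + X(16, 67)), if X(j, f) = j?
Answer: sqrt(42837195)/1550 ≈ 4.2226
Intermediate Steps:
H = 28369/15500 (H = 2 + (-2631/3875)/4 = 2 + (-2631*1/3875)/4 = 2 + (1/4)*(-2631/3875) = 2 - 2631/15500 = 28369/15500 ≈ 1.8303)
sqrt(H + X(16, 67)) = sqrt(28369/15500 + 16) = sqrt(276369/15500) = sqrt(42837195)/1550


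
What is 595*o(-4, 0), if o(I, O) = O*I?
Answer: 0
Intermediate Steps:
o(I, O) = I*O
595*o(-4, 0) = 595*(-4*0) = 595*0 = 0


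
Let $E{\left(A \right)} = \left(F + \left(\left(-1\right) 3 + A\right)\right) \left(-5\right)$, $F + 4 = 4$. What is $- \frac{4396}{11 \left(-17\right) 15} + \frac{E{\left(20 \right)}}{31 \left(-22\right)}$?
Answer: $\frac{294227}{173910} \approx 1.6918$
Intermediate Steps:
$F = 0$ ($F = -4 + 4 = 0$)
$E{\left(A \right)} = 15 - 5 A$ ($E{\left(A \right)} = \left(0 + \left(\left(-1\right) 3 + A\right)\right) \left(-5\right) = \left(0 + \left(-3 + A\right)\right) \left(-5\right) = \left(-3 + A\right) \left(-5\right) = 15 - 5 A$)
$- \frac{4396}{11 \left(-17\right) 15} + \frac{E{\left(20 \right)}}{31 \left(-22\right)} = - \frac{4396}{11 \left(-17\right) 15} + \frac{15 - 100}{31 \left(-22\right)} = - \frac{4396}{\left(-187\right) 15} + \frac{15 - 100}{-682} = - \frac{4396}{-2805} - - \frac{85}{682} = \left(-4396\right) \left(- \frac{1}{2805}\right) + \frac{85}{682} = \frac{4396}{2805} + \frac{85}{682} = \frac{294227}{173910}$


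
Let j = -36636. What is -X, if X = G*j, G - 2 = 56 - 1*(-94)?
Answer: 5568672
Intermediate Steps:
G = 152 (G = 2 + (56 - 1*(-94)) = 2 + (56 + 94) = 2 + 150 = 152)
X = -5568672 (X = 152*(-36636) = -5568672)
-X = -1*(-5568672) = 5568672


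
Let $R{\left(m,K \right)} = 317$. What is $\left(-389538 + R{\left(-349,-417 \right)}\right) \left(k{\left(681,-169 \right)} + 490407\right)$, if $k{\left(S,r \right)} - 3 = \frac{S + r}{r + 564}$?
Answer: $- \frac{75396958172102}{395} \approx -1.9088 \cdot 10^{11}$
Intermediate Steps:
$k{\left(S,r \right)} = 3 + \frac{S + r}{564 + r}$ ($k{\left(S,r \right)} = 3 + \frac{S + r}{r + 564} = 3 + \frac{S + r}{564 + r}$)
$\left(-389538 + R{\left(-349,-417 \right)}\right) \left(k{\left(681,-169 \right)} + 490407\right) = \left(-389538 + 317\right) \left(\frac{1692 + 681 + 4 \left(-169\right)}{564 - 169} + 490407\right) = - 389221 \left(\frac{1692 + 681 - 676}{395} + 490407\right) = - 389221 \left(\frac{1}{395} \cdot 1697 + 490407\right) = - 389221 \left(\frac{1697}{395} + 490407\right) = \left(-389221\right) \frac{193712462}{395} = - \frac{75396958172102}{395}$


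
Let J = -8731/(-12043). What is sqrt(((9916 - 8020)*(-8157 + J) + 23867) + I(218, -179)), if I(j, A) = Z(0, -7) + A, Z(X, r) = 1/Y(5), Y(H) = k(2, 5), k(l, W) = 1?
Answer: I*sqrt(2239410871149599)/12043 ≈ 3929.5*I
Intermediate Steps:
Y(H) = 1
J = 8731/12043 (J = -8731*(-1/12043) = 8731/12043 ≈ 0.72499)
Z(X, r) = 1 (Z(X, r) = 1/1 = 1)
I(j, A) = 1 + A
sqrt(((9916 - 8020)*(-8157 + J) + 23867) + I(218, -179)) = sqrt(((9916 - 8020)*(-8157 + 8731/12043) + 23867) + (1 - 179)) = sqrt((1896*(-98226020/12043) + 23867) - 178) = sqrt((-186236533920/12043 + 23867) - 178) = sqrt(-185949103639/12043 - 178) = sqrt(-185951247293/12043) = I*sqrt(2239410871149599)/12043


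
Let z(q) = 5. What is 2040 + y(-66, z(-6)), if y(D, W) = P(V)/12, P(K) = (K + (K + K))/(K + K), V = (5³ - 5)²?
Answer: 16321/8 ≈ 2040.1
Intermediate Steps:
V = 14400 (V = (125 - 5)² = 120² = 14400)
P(K) = 3/2 (P(K) = (K + 2*K)/((2*K)) = (3*K)*(1/(2*K)) = 3/2)
y(D, W) = ⅛ (y(D, W) = (3/2)/12 = (3/2)*(1/12) = ⅛)
2040 + y(-66, z(-6)) = 2040 + ⅛ = 16321/8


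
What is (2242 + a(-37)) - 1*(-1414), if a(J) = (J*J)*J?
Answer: -46997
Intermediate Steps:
a(J) = J**3 (a(J) = J**2*J = J**3)
(2242 + a(-37)) - 1*(-1414) = (2242 + (-37)**3) - 1*(-1414) = (2242 - 50653) + 1414 = -48411 + 1414 = -46997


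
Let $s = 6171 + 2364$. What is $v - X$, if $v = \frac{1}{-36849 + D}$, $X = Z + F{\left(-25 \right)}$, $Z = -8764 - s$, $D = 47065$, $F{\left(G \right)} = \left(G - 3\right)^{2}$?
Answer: $\frac{168717241}{10216} \approx 16515.0$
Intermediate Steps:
$F{\left(G \right)} = \left(-3 + G\right)^{2}$
$s = 8535$
$Z = -17299$ ($Z = -8764 - 8535 = -17299$)
$X = -16515$ ($X = -17299 + \left(-3 - 25\right)^{2} = -17299 + \left(-28\right)^{2} = -17299 + 784 = -16515$)
$v = \frac{1}{10216}$ ($v = \frac{1}{-36849 + 47065} = \frac{1}{10216} \approx 9.7886 \cdot 10^{-5}$)
$v - X = \frac{1}{10216} - -16515 = \frac{1}{10216} + 16515 = \frac{168717241}{10216}$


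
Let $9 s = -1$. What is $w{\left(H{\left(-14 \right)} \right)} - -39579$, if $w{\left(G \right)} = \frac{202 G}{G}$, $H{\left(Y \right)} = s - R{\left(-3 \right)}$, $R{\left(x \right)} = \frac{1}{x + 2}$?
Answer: $39781$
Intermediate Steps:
$s = - \frac{1}{9}$ ($s = \frac{1}{9} \left(-1\right) = - \frac{1}{9} \approx -0.11111$)
$R{\left(x \right)} = \frac{1}{2 + x}$
$H{\left(Y \right)} = \frac{8}{9}$ ($H{\left(Y \right)} = - \frac{1}{9} - \frac{1}{2 - 3} = - \frac{1}{9} - \frac{1}{-1} = - \frac{1}{9} - -1 = - \frac{1}{9} + 1 = \frac{8}{9}$)
$w{\left(G \right)} = 202$
$w{\left(H{\left(-14 \right)} \right)} - -39579 = 202 - -39579 = 202 + 39579 = 39781$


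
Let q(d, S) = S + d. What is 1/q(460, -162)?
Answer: 1/298 ≈ 0.0033557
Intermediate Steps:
1/q(460, -162) = 1/(-162 + 460) = 1/298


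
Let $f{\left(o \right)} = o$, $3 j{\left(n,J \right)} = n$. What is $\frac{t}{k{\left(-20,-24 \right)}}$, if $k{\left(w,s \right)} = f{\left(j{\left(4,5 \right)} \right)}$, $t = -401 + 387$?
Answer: $- \frac{21}{2} \approx -10.5$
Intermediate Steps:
$j{\left(n,J \right)} = \frac{n}{3}$
$t = -14$
$k{\left(w,s \right)} = \frac{4}{3}$ ($k{\left(w,s \right)} = \frac{1}{3} \cdot 4 = \frac{4}{3}$)
$\frac{t}{k{\left(-20,-24 \right)}} = - \frac{14}{\frac{4}{3}} = \left(-14\right) \frac{3}{4} = - \frac{21}{2}$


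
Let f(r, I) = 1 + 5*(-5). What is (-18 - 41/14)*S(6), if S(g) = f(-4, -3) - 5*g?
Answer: 7911/7 ≈ 1130.1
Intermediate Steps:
f(r, I) = -24 (f(r, I) = 1 - 25 = -24)
S(g) = -24 - 5*g
(-18 - 41/14)*S(6) = (-18 - 41/14)*(-24 - 5*6) = (-18 - 41*1/14)*(-24 - 30) = (-18 - 41/14)*(-54) = -293/14*(-54) = 7911/7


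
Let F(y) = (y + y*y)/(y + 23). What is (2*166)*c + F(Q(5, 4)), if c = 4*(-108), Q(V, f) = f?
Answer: -3872428/27 ≈ -1.4342e+5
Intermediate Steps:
c = -432
F(y) = (y + y²)/(23 + y)
(2*166)*c + F(Q(5, 4)) = (2*166)*(-432) + 4*(1 + 4)/(23 + 4) = 332*(-432) + 4*5/27 = -143424 + 4*(1/27)*5 = -143424 + 20/27 = -3872428/27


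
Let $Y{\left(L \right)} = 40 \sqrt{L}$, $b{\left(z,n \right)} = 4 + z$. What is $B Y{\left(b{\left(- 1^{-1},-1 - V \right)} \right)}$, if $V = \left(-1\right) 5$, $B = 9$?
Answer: $360 \sqrt{3} \approx 623.54$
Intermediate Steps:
$V = -5$
$B Y{\left(b{\left(- 1^{-1},-1 - V \right)} \right)} = 9 \cdot 40 \sqrt{4 - 1^{-1}} = 9 \cdot 40 \sqrt{4 - 1} = 9 \cdot 40 \sqrt{3} = 360 \sqrt{3}$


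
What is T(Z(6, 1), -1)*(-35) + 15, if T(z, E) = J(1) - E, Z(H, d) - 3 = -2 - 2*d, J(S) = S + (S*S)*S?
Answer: -90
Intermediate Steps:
J(S) = S + S³ (J(S) = S + S²*S = S + S³)
Z(H, d) = 1 - 2*d (Z(H, d) = 3 + (-2 - 2*d) = 1 - 2*d)
T(z, E) = 2 - E (T(z, E) = (1 + 1³) - E = (1 + 1) - E = 2 - E)
T(Z(6, 1), -1)*(-35) + 15 = (2 - 1*(-1))*(-35) + 15 = (2 + 1)*(-35) + 15 = 3*(-35) + 15 = -105 + 15 = -90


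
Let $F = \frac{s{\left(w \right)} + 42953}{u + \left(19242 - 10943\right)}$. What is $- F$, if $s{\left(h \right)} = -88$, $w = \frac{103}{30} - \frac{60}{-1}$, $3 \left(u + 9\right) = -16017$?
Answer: $- \frac{42865}{2951} \approx -14.526$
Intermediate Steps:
$u = -5348$ ($u = -9 + \frac{1}{3} \left(-16017\right) = -9 - 5339 = -5348$)
$w = \frac{1903}{30}$ ($w = 103 \cdot \frac{1}{30} - -60 = \frac{103}{30} + 60 = \frac{1903}{30} \approx 63.433$)
$F = \frac{42865}{2951}$ ($F = \frac{-88 + 42953}{-5348 + \left(19242 - 10943\right)} = \frac{42865}{-5348 + 8299} = \frac{42865}{2951} \approx 14.526$)
$- F = \left(-1\right) \frac{42865}{2951} = - \frac{42865}{2951}$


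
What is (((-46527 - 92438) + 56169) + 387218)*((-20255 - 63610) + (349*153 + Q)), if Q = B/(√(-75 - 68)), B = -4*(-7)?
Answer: -9275129496 - 8523816*I*√143/143 ≈ -9.2751e+9 - 7.128e+5*I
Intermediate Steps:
B = 28
Q = -28*I*√143/143 (Q = 28/(√(-75 - 68)) = 28/(√(-143)) = 28/((I*√143)) = 28*(-I*√143/143) = -28*I*√143/143 ≈ -2.3415*I)
(((-46527 - 92438) + 56169) + 387218)*((-20255 - 63610) + (349*153 + Q)) = (((-46527 - 92438) + 56169) + 387218)*((-20255 - 63610) + (349*153 - 28*I*√143/143)) = ((-138965 + 56169) + 387218)*(-83865 + (53397 - 28*I*√143/143)) = (-82796 + 387218)*(-30468 - 28*I*√143/143) = 304422*(-30468 - 28*I*√143/143) = -9275129496 - 8523816*I*√143/143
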